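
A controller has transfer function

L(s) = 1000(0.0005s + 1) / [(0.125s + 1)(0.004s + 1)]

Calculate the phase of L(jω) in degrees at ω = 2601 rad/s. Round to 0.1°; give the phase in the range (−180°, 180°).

-121.9°

At ω = 2601 rad/s:
zero (1 + j2601·0.0005) = 1 + j1.3005 → |·| ≈ 1.6405, ∠ ≈ 52.44°
pole (1 + j2601·0.125) = 1 + j325.125 → |·| ≈ 325.13, ∠ ≈ 89.82°
pole (1 + j2601·0.004) = 1 + j10.404 → |·| ≈ 10.452, ∠ ≈ 84.51°
∠L = (52.44°) − (89.82° + 84.51°) = -121.89°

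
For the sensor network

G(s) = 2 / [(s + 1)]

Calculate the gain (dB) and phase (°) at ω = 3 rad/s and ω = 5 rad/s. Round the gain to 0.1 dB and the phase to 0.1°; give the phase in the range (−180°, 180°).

ω = 3: -4.0 dB, -71.6°; ω = 5: -8.1 dB, -78.7°

At ω = 3 rad/s:
pole (1 + j3·1) = 1 + j3 → |·| ≈ 3.1623, ∠ ≈ 71.57°
|G| = 2 · 1 / (3.1623) ≈ 0.63245
Gain = 20 log₁₀(0.63245) ≈ -3.98 dB
∠G = (0°) − (71.57°) = -71.57°

At ω = 5 rad/s:
pole (1 + j5·1) = 1 + j5 → |·| ≈ 5.099, ∠ ≈ 78.69°
|G| = 2 · 1 / (5.099) ≈ 0.39223
Gain = 20 log₁₀(0.39223) ≈ -8.13 dB
∠G = (0°) − (78.69°) = -78.69°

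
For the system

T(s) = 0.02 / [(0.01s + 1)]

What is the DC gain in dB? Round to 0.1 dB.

-34.0 dB

T(0) = 0.02 · 1 / 1 = 0.02
20 log₁₀(0.02) ≈ -33.98 dB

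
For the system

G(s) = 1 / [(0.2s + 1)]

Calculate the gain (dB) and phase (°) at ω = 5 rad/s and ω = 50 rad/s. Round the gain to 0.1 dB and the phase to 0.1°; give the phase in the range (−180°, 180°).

ω = 5: -3.0 dB, -45.0°; ω = 50: -20.0 dB, -84.3°

At ω = 5 rad/s:
pole (1 + j5·0.2) = 1 + j1 → |·| ≈ 1.4142, ∠ ≈ 45.00°
|G| = 1 · 1 / (1.4142) ≈ 0.70711
Gain = 20 log₁₀(0.70711) ≈ -3.01 dB
∠G = (0°) − (45.00°) = -45.00°

At ω = 50 rad/s:
pole (1 + j50·0.2) = 1 + j10 → |·| ≈ 10.05, ∠ ≈ 84.29°
|G| = 1 · 1 / (10.05) ≈ 0.099502
Gain = 20 log₁₀(0.099502) ≈ -20.04 dB
∠G = (0°) − (84.29°) = -84.29°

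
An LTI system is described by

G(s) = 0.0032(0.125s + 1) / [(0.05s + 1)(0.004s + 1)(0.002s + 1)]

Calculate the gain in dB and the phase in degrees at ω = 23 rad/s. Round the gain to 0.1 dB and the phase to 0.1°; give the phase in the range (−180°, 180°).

-43.9 dB, 13.9°

At ω = 23 rad/s:
zero (1 + j23·0.125) = 1 + j2.875 → |·| ≈ 3.0439, ∠ ≈ 70.82°
pole (1 + j23·0.05) = 1 + j1.15 → |·| ≈ 1.524, ∠ ≈ 48.99°
pole (1 + j23·0.004) = 1 + j0.092 → |·| ≈ 1.0042, ∠ ≈ 5.26°
pole (1 + j23·0.002) = 1 + j0.046 → |·| ≈ 1.0011, ∠ ≈ 2.63°
|G| = 0.0032 · 3.0439 / (1.524 · 1.0042 · 1.0011) ≈ 0.0063577
Gain = 20 log₁₀(0.0063577) ≈ -43.93 dB
∠G = (70.82°) − (48.99° + 5.26° + 2.63°) = 13.94°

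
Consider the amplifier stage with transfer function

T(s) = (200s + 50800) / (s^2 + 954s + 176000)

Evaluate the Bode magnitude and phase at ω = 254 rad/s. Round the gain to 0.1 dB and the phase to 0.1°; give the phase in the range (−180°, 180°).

-11.4 dB, -20.3°

Substitute s = j254:
Numerator: 200(j254) + 50800 = 50800 + j50800
Denominator: (j254)^2 + 954(j254) + 176000 = 111484 + j242316
|N| = √(50800² + 50800²) ≈ 71842, ∠N ≈ 45.00°
|D| = √(111484² + 242316²) ≈ 2.6673e+05, ∠D ≈ 65.29°
|T| = 71842 / 2.6673e+05 ≈ 0.26934
Gain = 20 log₁₀(0.26934) ≈ -11.39 dB
∠T = 45.00° − 65.29° = -20.29°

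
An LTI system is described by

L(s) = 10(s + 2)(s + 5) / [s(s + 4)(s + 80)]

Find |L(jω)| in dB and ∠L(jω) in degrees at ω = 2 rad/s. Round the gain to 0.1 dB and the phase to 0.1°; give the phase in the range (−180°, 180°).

-13.4 dB, -51.2°

At s = jω = j2:
zero (s+2): 2 + j2 → |·| = √(2²+2²) = √8 ≈ 2.8284, ∠ = arctan(2/2) ≈ 45.00°
zero (s+5): 5 + j2 → |·| = √(5²+2²) = √29 ≈ 5.3852, ∠ = arctan(2/5) ≈ 21.80°
pole (s+4): 4 + j2 → |·| = √(4²+2²) = √20 ≈ 4.4721, ∠ = arctan(2/4) ≈ 26.57°
pole (s+80): 80 + j2 → |·| = √(80²+2²) = √6404 ≈ 80.025, ∠ = arctan(2/80) ≈ 1.43°
pole at origin: |s| = 2, ∠ = 90.00° (in denominator)
|L| = 10 · 15.231 / 715.76 ≈ 0.21279
Gain = 20 log₁₀(0.21279) ≈ -13.44 dB
∠L = 66.80° − 118.00° = -51.20°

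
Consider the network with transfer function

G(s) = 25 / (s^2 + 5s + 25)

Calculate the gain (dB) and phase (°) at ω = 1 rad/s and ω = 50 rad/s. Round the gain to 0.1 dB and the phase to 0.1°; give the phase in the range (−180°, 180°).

ω = 1: 0.2 dB, -11.8°; ω = 50: -40.0 dB, -174.2°

At s = jω = j1:
quadratic: (j1)² + 5·j1 + 25 = 24 + j5 → |·| ≈ 24.515, ∠ ≈ 11.77°
|G| = 25 / 24.515 ≈ 1.0198
Gain = 20 log₁₀(1.0198) ≈ 0.17 dB
∠G = 0.00° − 11.77° = -11.77°

At s = jω = j50:
quadratic: (j50)² + 5·j50 + 25 = -2475 + j250 → |·| ≈ 2487.6, ∠ ≈ 174.23°
|G| = 25 / 2487.6 ≈ 0.01005
Gain = 20 log₁₀(0.01005) ≈ -39.96 dB
∠G = 0.00° − 174.23° = -174.23°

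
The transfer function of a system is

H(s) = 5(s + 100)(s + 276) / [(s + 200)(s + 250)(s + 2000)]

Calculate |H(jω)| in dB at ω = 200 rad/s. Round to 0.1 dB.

-53.6 dB

At s = jω = j200:
zero (s+100): 100 + j200 → |·| = √(100²+200²) = √50000 ≈ 223.61, ∠ = arctan(200/100) ≈ 63.43°
zero (s+276): 276 + j200 → |·| = √(276²+200²) = √116176 ≈ 340.85, ∠ = arctan(200/276) ≈ 35.93°
pole (s+200): 200 + j200 → |·| = √(200²+200²) = √80000 ≈ 282.84, ∠ = arctan(200/200) ≈ 45.00°
pole (s+250): 250 + j200 → |·| = √(250²+200²) = √102500 ≈ 320.16, ∠ = arctan(200/250) ≈ 38.66°
pole (s+2000): 2000 + j200 → |·| = √(2000²+200²) = √4040000 ≈ 2010, ∠ = arctan(200/2000) ≈ 5.71°
|H| = 5 · 76217 / 1.8201e+08 ≈ 0.0020938
Gain = 20 log₁₀(0.0020938) ≈ -53.58 dB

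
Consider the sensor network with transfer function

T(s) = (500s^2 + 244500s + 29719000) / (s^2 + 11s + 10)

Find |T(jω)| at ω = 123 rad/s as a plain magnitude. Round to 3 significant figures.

Substitute s = j123:
Numerator: 500(j123)^2 + 244500(j123) + 29719000 = 22154500 + j30073500
Denominator: (j123)^2 + 11(j123) + 10 = -15119 + j1353
|N| = √(22154500² + 30073500²) ≈ 3.7353e+07, ∠N ≈ 53.62°
|D| = √(15119² + 1353²) ≈ 15179, ∠D ≈ 174.89°
|T| = 3.7353e+07 / 15179 ≈ 2460.8

2.46e+03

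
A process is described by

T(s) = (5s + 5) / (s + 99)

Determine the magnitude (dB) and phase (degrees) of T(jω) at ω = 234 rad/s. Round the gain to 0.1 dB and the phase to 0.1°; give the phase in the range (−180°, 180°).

Substitute s = j234:
Numerator: 5(j234) + 5 = 5 + j1170
Denominator: (j234) + 99 = 99 + j234
|N| = √(5² + 1170²) ≈ 1170, ∠N ≈ 89.76°
|D| = √(99² + 234²) ≈ 254.08, ∠D ≈ 67.07°
|T| = 1170 / 254.08 ≈ 4.6048
Gain = 20 log₁₀(4.6048) ≈ 13.26 dB
∠T = 89.76° − 67.07° = 22.69°

13.3 dB, 22.7°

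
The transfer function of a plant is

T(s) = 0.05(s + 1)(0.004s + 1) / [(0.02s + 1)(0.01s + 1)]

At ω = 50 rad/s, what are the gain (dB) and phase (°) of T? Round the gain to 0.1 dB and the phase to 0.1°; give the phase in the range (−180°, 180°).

4.2 dB, 28.6°

At ω = 50 rad/s:
zero (1 + j50·1) = 1 + j50 → |·| ≈ 50.01, ∠ ≈ 88.85°
zero (1 + j50·0.004) = 1 + j0.2 → |·| ≈ 1.0198, ∠ ≈ 11.31°
pole (1 + j50·0.02) = 1 + j1 → |·| ≈ 1.4142, ∠ ≈ 45.00°
pole (1 + j50·0.01) = 1 + j0.5 → |·| ≈ 1.118, ∠ ≈ 26.57°
|T| = 0.05 · 50.01 · 1.0198 / (1.4142 · 1.118) ≈ 1.6128
Gain = 20 log₁₀(1.6128) ≈ 4.15 dB
∠T = (88.85° + 11.31°) − (45.00° + 26.57°) = 28.59°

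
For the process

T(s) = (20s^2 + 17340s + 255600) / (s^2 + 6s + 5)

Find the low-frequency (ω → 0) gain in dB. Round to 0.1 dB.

94.2 dB

T(0) = 255600 / 5 = 51120
20 log₁₀(51120) ≈ 94.17 dB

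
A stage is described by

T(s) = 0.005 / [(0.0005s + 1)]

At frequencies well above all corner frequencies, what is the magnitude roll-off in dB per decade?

-20 dB/decade

Each pole contributes −20 dB/decade at high frequency; each zero contributes +20 dB/decade.
Net: 0 zero(s) − 1 pole(s) → -20 dB/decade.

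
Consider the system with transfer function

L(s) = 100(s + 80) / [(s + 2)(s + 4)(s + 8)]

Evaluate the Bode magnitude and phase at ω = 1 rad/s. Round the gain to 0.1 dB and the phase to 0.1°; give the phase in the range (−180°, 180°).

40.6 dB, -47.0°

At s = jω = j1:
zero (s+80): 80 + j1 → |·| = √(80²+1²) = √6401 ≈ 80.006, ∠ = arctan(1/80) ≈ 0.72°
pole (s+2): 2 + j1 → |·| = √(2²+1²) = √5 ≈ 2.2361, ∠ = arctan(1/2) ≈ 26.57°
pole (s+4): 4 + j1 → |·| = √(4²+1²) = √17 ≈ 4.1231, ∠ = arctan(1/4) ≈ 14.04°
pole (s+8): 8 + j1 → |·| = √(8²+1²) = √65 ≈ 8.0623, ∠ = arctan(1/8) ≈ 7.13°
|L| = 100 · 80.006 / 74.332 ≈ 107.63
Gain = 20 log₁₀(107.63) ≈ 40.64 dB
∠L = 0.72° − 47.74° = -47.02°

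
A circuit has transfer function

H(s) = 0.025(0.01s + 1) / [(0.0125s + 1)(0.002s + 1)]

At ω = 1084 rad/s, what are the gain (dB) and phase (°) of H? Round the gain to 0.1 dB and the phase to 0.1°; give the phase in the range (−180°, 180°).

At ω = 1084 rad/s:
zero (1 + j1084·0.01) = 1 + j10.84 → |·| ≈ 10.886, ∠ ≈ 84.73°
pole (1 + j1084·0.0125) = 1 + j13.55 → |·| ≈ 13.587, ∠ ≈ 85.78°
pole (1 + j1084·0.002) = 1 + j2.168 → |·| ≈ 2.3875, ∠ ≈ 65.24°
|H| = 0.025 · 10.886 / (13.587 · 2.3875) ≈ 0.0083896
Gain = 20 log₁₀(0.0083896) ≈ -41.53 dB
∠H = (84.73°) − (85.78° + 65.24°) = -66.29°

-41.5 dB, -66.3°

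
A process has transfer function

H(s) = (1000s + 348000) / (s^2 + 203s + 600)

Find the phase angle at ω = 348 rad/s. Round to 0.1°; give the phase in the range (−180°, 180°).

-104.6°

Substitute s = j348:
Numerator: 1000(j348) + 348000 = 348000 + j348000
Denominator: (j348)^2 + 203(j348) + 600 = -120504 + j70644
|N| = √(348000² + 348000²) ≈ 4.9215e+05, ∠N ≈ 45.00°
|D| = √(120504² + 70644²) ≈ 1.3968e+05, ∠D ≈ 149.62°
∠H = 45.00° − 149.62° = -104.62°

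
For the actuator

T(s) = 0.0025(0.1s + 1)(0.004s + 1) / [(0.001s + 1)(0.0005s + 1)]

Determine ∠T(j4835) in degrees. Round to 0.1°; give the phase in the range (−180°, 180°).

31.1°

At ω = 4835 rad/s:
zero (1 + j4835·0.1) = 1 + j483.5 → |·| ≈ 483.5, ∠ ≈ 89.88°
zero (1 + j4835·0.004) = 1 + j19.34 → |·| ≈ 19.366, ∠ ≈ 87.04°
pole (1 + j4835·0.001) = 1 + j4.835 → |·| ≈ 4.9373, ∠ ≈ 78.31°
pole (1 + j4835·0.0005) = 1 + j2.4175 → |·| ≈ 2.6162, ∠ ≈ 67.53°
∠T = (89.88° + 87.04°) − (78.31° + 67.53°) = 31.08°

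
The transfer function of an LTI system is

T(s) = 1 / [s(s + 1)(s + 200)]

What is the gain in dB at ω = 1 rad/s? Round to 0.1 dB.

At s = jω = j1:
pole (s+1): 1 + j1 → |·| = √(1²+1²) = √2 ≈ 1.4142, ∠ = arctan(1/1) ≈ 45.00°
pole (s+200): 200 + j1 → |·| = √(200²+1²) = √40001 ≈ 200, ∠ = arctan(1/200) ≈ 0.29°
pole at origin: |s| = 1, ∠ = 90.00° (in denominator)
|T| = 1 / 282.84 ≈ 0.0035356
Gain = 20 log₁₀(0.0035356) ≈ -49.03 dB

-49.0 dB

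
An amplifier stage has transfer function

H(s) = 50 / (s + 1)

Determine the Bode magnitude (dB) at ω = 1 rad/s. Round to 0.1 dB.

Substitute s = j1:
Numerator: 50 = 50 + j0
Denominator: (j1) + 1 = 1 + j1
|N| = √(50² + 0²) ≈ 50, ∠N ≈ 0.00°
|D| = √(1² + 1²) ≈ 1.4142, ∠D ≈ 45.00°
|H| = 50 / 1.4142 ≈ 35.356
Gain = 20 log₁₀(35.356) ≈ 30.97 dB

31.0 dB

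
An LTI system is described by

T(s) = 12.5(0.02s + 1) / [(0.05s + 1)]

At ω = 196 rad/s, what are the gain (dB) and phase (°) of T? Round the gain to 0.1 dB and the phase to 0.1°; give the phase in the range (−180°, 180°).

14.2 dB, -8.5°

At ω = 196 rad/s:
zero (1 + j196·0.02) = 1 + j3.92 → |·| ≈ 4.0455, ∠ ≈ 75.69°
pole (1 + j196·0.05) = 1 + j9.8 → |·| ≈ 9.8509, ∠ ≈ 84.17°
|T| = 12.5 · 4.0455 / (9.8509) ≈ 5.1334
Gain = 20 log₁₀(5.1334) ≈ 14.21 dB
∠T = (75.69°) − (84.17°) = -8.48°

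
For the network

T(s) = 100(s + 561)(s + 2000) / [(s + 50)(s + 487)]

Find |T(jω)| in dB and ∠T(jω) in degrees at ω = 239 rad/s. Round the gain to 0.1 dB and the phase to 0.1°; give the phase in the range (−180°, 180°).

59.3 dB, -74.4°

At s = jω = j239:
zero (s+561): 561 + j239 → |·| = √(561²+239²) = √371842 ≈ 609.79, ∠ = arctan(239/561) ≈ 23.08°
zero (s+2000): 2000 + j239 → |·| = √(2000²+239²) = √4057121 ≈ 2014.2, ∠ = arctan(239/2000) ≈ 6.81°
pole (s+50): 50 + j239 → |·| = √(50²+239²) = √59621 ≈ 244.17, ∠ = arctan(239/50) ≈ 78.18°
pole (s+487): 487 + j239 → |·| = √(487²+239²) = √294290 ≈ 542.49, ∠ = arctan(239/487) ≈ 26.14°
|T| = 100 · 1.2282e+06 / 1.3246e+05 ≈ 927.22
Gain = 20 log₁₀(927.22) ≈ 59.34 dB
∠T = 29.89° − 104.32° = -74.43°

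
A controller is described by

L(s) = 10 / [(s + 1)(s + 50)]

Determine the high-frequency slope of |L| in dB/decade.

-40 dB/decade

Each pole contributes −20 dB/decade at high frequency; each zero contributes +20 dB/decade.
Net: 0 zero(s) − 2 pole(s) → -40 dB/decade.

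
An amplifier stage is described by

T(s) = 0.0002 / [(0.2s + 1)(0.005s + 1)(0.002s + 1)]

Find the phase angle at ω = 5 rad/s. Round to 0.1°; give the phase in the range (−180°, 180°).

-47.0°

At ω = 5 rad/s:
pole (1 + j5·0.2) = 1 + j1 → |·| ≈ 1.4142, ∠ ≈ 45.00°
pole (1 + j5·0.005) = 1 + j0.025 → |·| ≈ 1.0003, ∠ ≈ 1.43°
pole (1 + j5·0.002) = 1 + j0.01 → |·| ≈ 1, ∠ ≈ 0.57°
∠T = (0°) − (45.00° + 1.43° + 0.57°) = -47.00°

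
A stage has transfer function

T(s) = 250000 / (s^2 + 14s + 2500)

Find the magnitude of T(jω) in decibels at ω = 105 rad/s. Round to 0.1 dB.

29.2 dB

At s = jω = j105:
quadratic: (j105)² + 14·j105 + 2500 = -8525 + j1470 → |·| ≈ 8650.8, ∠ ≈ 170.22°
|T| = 250000 / 8650.8 ≈ 28.899
Gain = 20 log₁₀(28.899) ≈ 29.22 dB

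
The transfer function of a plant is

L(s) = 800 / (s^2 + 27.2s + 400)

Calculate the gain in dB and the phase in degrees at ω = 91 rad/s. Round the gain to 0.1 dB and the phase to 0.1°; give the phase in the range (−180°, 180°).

At s = jω = j91:
quadratic: (j91)² + 27.2·j91 + 400 = -7881 + j2475.2 → |·| ≈ 8260.6, ∠ ≈ 162.56°
|L| = 800 / 8260.6 ≈ 0.096845
Gain = 20 log₁₀(0.096845) ≈ -20.28 dB
∠L = 0.00° − 162.56° = -162.56°

-20.3 dB, -162.6°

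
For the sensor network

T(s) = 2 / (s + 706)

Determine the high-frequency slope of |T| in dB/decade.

-20 dB/decade

Each pole contributes −20 dB/decade at high frequency; each zero contributes +20 dB/decade.
Net: 0 zero(s) − 1 pole(s) → -20 dB/decade.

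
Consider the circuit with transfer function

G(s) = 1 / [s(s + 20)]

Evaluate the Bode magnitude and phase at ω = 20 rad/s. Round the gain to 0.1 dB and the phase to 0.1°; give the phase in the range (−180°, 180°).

-55.1 dB, -135.0°

At s = jω = j20:
pole (s+20): 20 + j20 → |·| = √(20²+20²) = √800 ≈ 28.284, ∠ = arctan(20/20) ≈ 45.00°
pole at origin: |s| = 20, ∠ = 90.00° (in denominator)
|G| = 1 / 565.68 ≈ 0.0017678
Gain = 20 log₁₀(0.0017678) ≈ -55.05 dB
∠G = 0.00° − 135.00° = -135.00°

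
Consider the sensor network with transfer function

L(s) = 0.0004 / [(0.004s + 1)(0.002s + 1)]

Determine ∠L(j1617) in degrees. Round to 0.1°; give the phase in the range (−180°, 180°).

At ω = 1617 rad/s:
pole (1 + j1617·0.004) = 1 + j6.468 → |·| ≈ 6.5448, ∠ ≈ 81.21°
pole (1 + j1617·0.002) = 1 + j3.234 → |·| ≈ 3.3851, ∠ ≈ 72.82°
∠L = (0°) − (81.21° + 72.82°) = -154.03°

-154.0°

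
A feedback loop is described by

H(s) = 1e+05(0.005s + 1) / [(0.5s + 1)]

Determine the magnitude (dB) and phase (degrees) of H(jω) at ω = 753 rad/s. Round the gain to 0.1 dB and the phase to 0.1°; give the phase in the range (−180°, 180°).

At ω = 753 rad/s:
zero (1 + j753·0.005) = 1 + j3.765 → |·| ≈ 3.8955, ∠ ≈ 75.13°
pole (1 + j753·0.5) = 1 + j376.5 → |·| ≈ 376.5, ∠ ≈ 89.85°
|H| = 1e+05 · 3.8955 / (376.5) ≈ 1034.7
Gain = 20 log₁₀(1034.7) ≈ 60.30 dB
∠H = (75.13°) − (89.85°) = -14.72°

60.3 dB, -14.7°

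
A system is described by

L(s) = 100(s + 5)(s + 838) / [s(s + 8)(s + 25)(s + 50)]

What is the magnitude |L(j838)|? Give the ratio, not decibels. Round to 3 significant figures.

0.000201

At s = jω = j838:
zero (s+5): 5 + j838 → |·| = √(5²+838²) = √702269 ≈ 838.01, ∠ = arctan(838/5) ≈ 89.66°
zero (s+838): 838 + j838 → |·| = √(838²+838²) = √1404488 ≈ 1185.1, ∠ = arctan(838/838) ≈ 45.00°
pole (s+8): 8 + j838 → |·| = √(8²+838²) = √702308 ≈ 838.04, ∠ = arctan(838/8) ≈ 89.45°
pole (s+25): 25 + j838 → |·| = √(25²+838²) = √702869 ≈ 838.37, ∠ = arctan(838/25) ≈ 88.29°
pole (s+50): 50 + j838 → |·| = √(50²+838²) = √704744 ≈ 839.49, ∠ = arctan(838/50) ≈ 86.59°
pole at origin: |s| = 838, ∠ = 90.00° (in denominator)
|L| = 100 · 9.9313e+05 / 4.9427e+11 ≈ 0.00020093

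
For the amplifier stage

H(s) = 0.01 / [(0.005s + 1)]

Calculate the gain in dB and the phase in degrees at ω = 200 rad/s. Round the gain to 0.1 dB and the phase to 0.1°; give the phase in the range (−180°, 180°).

At ω = 200 rad/s:
pole (1 + j200·0.005) = 1 + j1 → |·| ≈ 1.4142, ∠ ≈ 45.00°
|H| = 0.01 · 1 / (1.4142) ≈ 0.0070711
Gain = 20 log₁₀(0.0070711) ≈ -43.01 dB
∠H = (0°) − (45.00°) = -45.00°

-43.0 dB, -45.0°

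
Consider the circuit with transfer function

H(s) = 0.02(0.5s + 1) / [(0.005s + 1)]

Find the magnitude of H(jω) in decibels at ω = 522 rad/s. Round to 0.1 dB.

At ω = 522 rad/s:
zero (1 + j522·0.5) = 1 + j261 → |·| ≈ 261, ∠ ≈ 89.78°
pole (1 + j522·0.005) = 1 + j2.61 → |·| ≈ 2.795, ∠ ≈ 69.04°
|H| = 0.02 · 261 / (2.795) ≈ 1.8676
Gain = 20 log₁₀(1.8676) ≈ 5.43 dB

5.4 dB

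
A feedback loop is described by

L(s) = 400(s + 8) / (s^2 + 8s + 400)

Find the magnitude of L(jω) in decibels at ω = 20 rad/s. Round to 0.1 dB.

34.6 dB

At s = jω = j20:
zero (s+8): 8 + j20 → |·| = √(8²+20²) = √464 ≈ 21.541, ∠ = arctan(20/8) ≈ 68.20°
quadratic: (j20)² + 8·j20 + 400 = 0 + j160 → |·| ≈ 160, ∠ ≈ 90.00°
|L| = 400 · 21.541 / 160 ≈ 53.852
Gain = 20 log₁₀(53.852) ≈ 34.62 dB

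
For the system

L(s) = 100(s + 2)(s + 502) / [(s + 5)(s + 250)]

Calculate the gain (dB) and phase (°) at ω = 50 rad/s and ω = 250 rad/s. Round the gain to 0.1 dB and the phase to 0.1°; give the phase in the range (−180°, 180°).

At s = jω = j50:
zero (s+2): 2 + j50 → |·| = √(2²+50²) = √2504 ≈ 50.04, ∠ = arctan(50/2) ≈ 87.71°
zero (s+502): 502 + j50 → |·| = √(502²+50²) = √254504 ≈ 504.48, ∠ = arctan(50/502) ≈ 5.69°
pole (s+5): 5 + j50 → |·| = √(5²+50²) = √2525 ≈ 50.249, ∠ = arctan(50/5) ≈ 84.29°
pole (s+250): 250 + j50 → |·| = √(250²+50²) = √65000 ≈ 254.95, ∠ = arctan(50/250) ≈ 11.31°
|L| = 100 · 25244 / 12811 ≈ 197.05
Gain = 20 log₁₀(197.05) ≈ 45.89 dB
∠L = 93.40° − 95.60° = -2.20°

At s = jω = j250:
zero (s+2): 2 + j250 → |·| = √(2²+250²) = √62504 ≈ 250.01, ∠ = arctan(250/2) ≈ 89.54°
zero (s+502): 502 + j250 → |·| = √(502²+250²) = √314504 ≈ 560.81, ∠ = arctan(250/502) ≈ 26.47°
pole (s+5): 5 + j250 → |·| = √(5²+250²) = √62525 ≈ 250.05, ∠ = arctan(250/5) ≈ 88.85°
pole (s+250): 250 + j250 → |·| = √(250²+250²) = √125000 ≈ 353.55, ∠ = arctan(250/250) ≈ 45.00°
|L| = 100 · 1.4021e+05 / 88405 ≈ 158.6
Gain = 20 log₁₀(158.6) ≈ 44.01 dB
∠L = 116.01° − 133.85° = -17.84°

ω = 50: 45.9 dB, -2.2°; ω = 250: 44.0 dB, -17.8°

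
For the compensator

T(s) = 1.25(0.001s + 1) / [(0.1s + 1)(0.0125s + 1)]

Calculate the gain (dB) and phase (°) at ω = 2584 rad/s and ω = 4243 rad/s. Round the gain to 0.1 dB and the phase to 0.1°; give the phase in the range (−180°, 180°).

At ω = 2584 rad/s:
zero (1 + j2584·0.001) = 1 + j2.584 → |·| ≈ 2.7708, ∠ ≈ 68.84°
pole (1 + j2584·0.1) = 1 + j258.4 → |·| ≈ 258.4, ∠ ≈ 89.78°
pole (1 + j2584·0.0125) = 1 + j32.3 → |·| ≈ 32.315, ∠ ≈ 88.23°
|T| = 1.25 · 2.7708 / (258.4 · 32.315) ≈ 0.00041478
Gain = 20 log₁₀(0.00041478) ≈ -67.64 dB
∠T = (68.84°) − (89.78° + 88.23°) = -109.17°

At ω = 4243 rad/s:
zero (1 + j4243·0.001) = 1 + j4.243 → |·| ≈ 4.3592, ∠ ≈ 76.74°
pole (1 + j4243·0.1) = 1 + j424.3 → |·| ≈ 424.3, ∠ ≈ 89.86°
pole (1 + j4243·0.0125) = 1 + j53.0375 → |·| ≈ 53.047, ∠ ≈ 88.92°
|T| = 1.25 · 4.3592 / (424.3 · 53.047) ≈ 0.00024209
Gain = 20 log₁₀(0.00024209) ≈ -72.32 dB
∠T = (76.74°) − (89.86° + 88.92°) = -102.04°

ω = 2584: -67.6 dB, -109.2°; ω = 4243: -72.3 dB, -102.0°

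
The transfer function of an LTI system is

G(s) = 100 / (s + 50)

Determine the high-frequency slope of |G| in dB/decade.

Each pole contributes −20 dB/decade at high frequency; each zero contributes +20 dB/decade.
Net: 0 zero(s) − 1 pole(s) → -20 dB/decade.

-20 dB/decade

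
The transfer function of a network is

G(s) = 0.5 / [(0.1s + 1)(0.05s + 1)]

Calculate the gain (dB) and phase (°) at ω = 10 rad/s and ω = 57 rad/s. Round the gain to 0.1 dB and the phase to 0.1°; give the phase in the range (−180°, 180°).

ω = 10: -10.0 dB, -71.6°; ω = 57: -30.9 dB, -150.7°

At ω = 10 rad/s:
pole (1 + j10·0.1) = 1 + j1 → |·| ≈ 1.4142, ∠ ≈ 45.00°
pole (1 + j10·0.05) = 1 + j0.5 → |·| ≈ 1.118, ∠ ≈ 26.57°
|G| = 0.5 · 1 / (1.4142 · 1.118) ≈ 0.31624
Gain = 20 log₁₀(0.31624) ≈ -10.00 dB
∠G = (0°) − (45.00° + 26.57°) = -71.57°

At ω = 57 rad/s:
pole (1 + j57·0.1) = 1 + j5.7 → |·| ≈ 5.7871, ∠ ≈ 80.05°
pole (1 + j57·0.05) = 1 + j2.85 → |·| ≈ 3.0203, ∠ ≈ 70.67°
|G| = 0.5 · 1 / (5.7871 · 3.0203) ≈ 0.028606
Gain = 20 log₁₀(0.028606) ≈ -30.87 dB
∠G = (0°) − (80.05° + 70.67°) = -150.72°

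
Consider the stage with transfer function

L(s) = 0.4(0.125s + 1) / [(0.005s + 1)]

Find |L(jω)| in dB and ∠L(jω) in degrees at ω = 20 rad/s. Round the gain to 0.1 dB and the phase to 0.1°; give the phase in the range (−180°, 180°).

At ω = 20 rad/s:
zero (1 + j20·0.125) = 1 + j2.5 → |·| ≈ 2.6926, ∠ ≈ 68.20°
pole (1 + j20·0.005) = 1 + j0.1 → |·| ≈ 1.005, ∠ ≈ 5.71°
|L| = 0.4 · 2.6926 / (1.005) ≈ 1.0717
Gain = 20 log₁₀(1.0717) ≈ 0.60 dB
∠L = (68.20°) − (5.71°) = 62.49°

0.6 dB, 62.5°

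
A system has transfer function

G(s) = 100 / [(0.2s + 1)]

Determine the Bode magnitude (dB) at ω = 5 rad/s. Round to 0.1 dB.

At ω = 5 rad/s:
pole (1 + j5·0.2) = 1 + j1 → |·| ≈ 1.4142, ∠ ≈ 45.00°
|G| = 100 · 1 / (1.4142) ≈ 70.711
Gain = 20 log₁₀(70.711) ≈ 36.99 dB

37.0 dB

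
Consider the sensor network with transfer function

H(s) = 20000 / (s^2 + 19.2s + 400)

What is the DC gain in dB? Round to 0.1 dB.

H(0) = 20000 / 400 = 50
20 log₁₀(50) ≈ 33.98 dB

34.0 dB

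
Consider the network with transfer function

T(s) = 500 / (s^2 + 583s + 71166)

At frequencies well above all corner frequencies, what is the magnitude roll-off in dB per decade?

Each pole contributes −20 dB/decade at high frequency; each zero contributes +20 dB/decade.
Net: 0 zero(s) − 2 pole(s) → -40 dB/decade.

-40 dB/decade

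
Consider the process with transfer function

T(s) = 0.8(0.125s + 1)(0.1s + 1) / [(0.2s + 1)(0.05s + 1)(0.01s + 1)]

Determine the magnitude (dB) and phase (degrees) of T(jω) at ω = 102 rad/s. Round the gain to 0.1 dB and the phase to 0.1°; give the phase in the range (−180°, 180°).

At ω = 102 rad/s:
zero (1 + j102·0.125) = 1 + j12.75 → |·| ≈ 12.789, ∠ ≈ 85.52°
zero (1 + j102·0.1) = 1 + j10.2 → |·| ≈ 10.249, ∠ ≈ 84.40°
pole (1 + j102·0.2) = 1 + j20.4 → |·| ≈ 20.424, ∠ ≈ 87.19°
pole (1 + j102·0.05) = 1 + j5.1 → |·| ≈ 5.1971, ∠ ≈ 78.91°
pole (1 + j102·0.01) = 1 + j1.02 → |·| ≈ 1.4284, ∠ ≈ 45.57°
|T| = 0.8 · 12.789 · 10.249 / (20.424 · 5.1971 · 1.4284) ≈ 0.6916
Gain = 20 log₁₀(0.6916) ≈ -3.20 dB
∠T = (85.52° + 84.40°) − (87.19° + 78.91° + 45.57°) = -41.75°

-3.2 dB, -41.8°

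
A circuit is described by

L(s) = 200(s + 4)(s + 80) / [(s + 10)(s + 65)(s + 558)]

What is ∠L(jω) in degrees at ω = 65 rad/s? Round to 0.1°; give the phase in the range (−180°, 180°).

At s = jω = j65:
zero (s+4): 4 + j65 → |·| = √(4²+65²) = √4241 ≈ 65.123, ∠ = arctan(65/4) ≈ 86.48°
zero (s+80): 80 + j65 → |·| = √(80²+65²) = √10625 ≈ 103.08, ∠ = arctan(65/80) ≈ 39.09°
pole (s+10): 10 + j65 → |·| = √(10²+65²) = √4325 ≈ 65.765, ∠ = arctan(65/10) ≈ 81.25°
pole (s+65): 65 + j65 → |·| = √(65²+65²) = √8450 ≈ 91.924, ∠ = arctan(65/65) ≈ 45.00°
pole (s+558): 558 + j65 → |·| = √(558²+65²) = √315589 ≈ 561.77, ∠ = arctan(65/558) ≈ 6.64°
∠L = 125.57° − 132.89° = -7.32°

-7.3°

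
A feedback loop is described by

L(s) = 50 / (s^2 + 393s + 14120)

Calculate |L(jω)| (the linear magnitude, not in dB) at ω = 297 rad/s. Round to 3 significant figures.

Substitute s = j297:
Numerator: 50 = 50 + j0
Denominator: (j297)^2 + 393(j297) + 14120 = -74089 + j116721
|N| = √(50² + 0²) ≈ 50, ∠N ≈ 0.00°
|D| = √(74089² + 116721²) ≈ 1.3825e+05, ∠D ≈ 122.41°
|L| = 50 / 1.3825e+05 ≈ 0.00036166

0.000362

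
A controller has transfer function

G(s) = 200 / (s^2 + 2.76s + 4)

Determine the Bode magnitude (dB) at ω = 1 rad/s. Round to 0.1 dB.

33.8 dB

At s = jω = j1:
quadratic: (j1)² + 2.76·j1 + 4 = 3 + j2.76 → |·| ≈ 4.0765, ∠ ≈ 42.61°
|G| = 200 / 4.0765 ≈ 49.062
Gain = 20 log₁₀(49.062) ≈ 33.81 dB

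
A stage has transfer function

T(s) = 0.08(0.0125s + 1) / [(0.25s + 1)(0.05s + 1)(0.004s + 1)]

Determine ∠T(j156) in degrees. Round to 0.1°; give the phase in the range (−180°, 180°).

At ω = 156 rad/s:
zero (1 + j156·0.0125) = 1 + j1.95 → |·| ≈ 2.1915, ∠ ≈ 62.85°
pole (1 + j156·0.25) = 1 + j39 → |·| ≈ 39.013, ∠ ≈ 88.53°
pole (1 + j156·0.05) = 1 + j7.8 → |·| ≈ 7.8638, ∠ ≈ 82.69°
pole (1 + j156·0.004) = 1 + j0.624 → |·| ≈ 1.1787, ∠ ≈ 31.96°
∠T = (62.85°) − (88.53° + 82.69° + 31.96°) = -140.33°

-140.3°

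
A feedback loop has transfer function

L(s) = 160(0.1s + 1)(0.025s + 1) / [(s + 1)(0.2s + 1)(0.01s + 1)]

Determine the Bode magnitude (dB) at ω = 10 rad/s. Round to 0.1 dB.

At ω = 10 rad/s:
zero (1 + j10·0.1) = 1 + j1 → |·| ≈ 1.4142, ∠ ≈ 45.00°
zero (1 + j10·0.025) = 1 + j0.25 → |·| ≈ 1.0308, ∠ ≈ 14.04°
pole (1 + j10·1) = 1 + j10 → |·| ≈ 10.05, ∠ ≈ 84.29°
pole (1 + j10·0.2) = 1 + j2 → |·| ≈ 2.2361, ∠ ≈ 63.43°
pole (1 + j10·0.01) = 1 + j0.1 → |·| ≈ 1.005, ∠ ≈ 5.71°
|L| = 160 · 1.4142 · 1.0308 / (10.05 · 2.2361 · 1.005) ≈ 10.327
Gain = 20 log₁₀(10.327) ≈ 20.28 dB

20.3 dB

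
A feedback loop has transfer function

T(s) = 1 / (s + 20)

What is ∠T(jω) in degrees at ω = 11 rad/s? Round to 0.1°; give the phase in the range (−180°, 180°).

Substitute s = j11:
Numerator: 1 = 1 + j0
Denominator: (j11) + 20 = 20 + j11
|N| = √(1² + 0²) ≈ 1, ∠N ≈ 0.00°
|D| = √(20² + 11²) ≈ 22.825, ∠D ≈ 28.81°
∠T = 0.00° − 28.81° = -28.81°

-28.8°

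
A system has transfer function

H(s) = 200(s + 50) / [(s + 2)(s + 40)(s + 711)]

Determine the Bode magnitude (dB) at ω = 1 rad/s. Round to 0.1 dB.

At s = jω = j1:
zero (s+50): 50 + j1 → |·| = √(50²+1²) = √2501 ≈ 50.01, ∠ = arctan(1/50) ≈ 1.15°
pole (s+2): 2 + j1 → |·| = √(2²+1²) = √5 ≈ 2.2361, ∠ = arctan(1/2) ≈ 26.57°
pole (s+40): 40 + j1 → |·| = √(40²+1²) = √1601 ≈ 40.012, ∠ = arctan(1/40) ≈ 1.43°
pole (s+711): 711 + j1 → |·| = √(711²+1²) = √505522 ≈ 711, ∠ = arctan(1/711) ≈ 0.08°
|H| = 200 · 50.01 / 63614 ≈ 0.15723
Gain = 20 log₁₀(0.15723) ≈ -16.07 dB

-16.1 dB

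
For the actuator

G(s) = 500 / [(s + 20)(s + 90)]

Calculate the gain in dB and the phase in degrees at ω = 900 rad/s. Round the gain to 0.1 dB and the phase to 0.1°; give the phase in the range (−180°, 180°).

At s = jω = j900:
pole (s+20): 20 + j900 → |·| = √(20²+900²) = √810400 ≈ 900.22, ∠ = arctan(900/20) ≈ 88.73°
pole (s+90): 90 + j900 → |·| = √(90²+900²) = √818100 ≈ 904.49, ∠ = arctan(900/90) ≈ 84.29°
|G| = 500 / 8.1424e+05 ≈ 0.00061407
Gain = 20 log₁₀(0.00061407) ≈ -64.24 dB
∠G = 0.00° − 173.02° = -173.02°

-64.2 dB, -173.0°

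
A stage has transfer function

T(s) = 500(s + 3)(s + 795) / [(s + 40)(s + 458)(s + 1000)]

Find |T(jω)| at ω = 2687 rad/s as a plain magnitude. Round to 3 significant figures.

At s = jω = j2687:
zero (s+3): 3 + j2687 → |·| = √(3²+2687²) = √7219978 ≈ 2687, ∠ = arctan(2687/3) ≈ 89.94°
zero (s+795): 795 + j2687 → |·| = √(795²+2687²) = √7851994 ≈ 2802.1, ∠ = arctan(2687/795) ≈ 73.52°
pole (s+40): 40 + j2687 → |·| = √(40²+2687²) = √7221569 ≈ 2687.3, ∠ = arctan(2687/40) ≈ 89.15°
pole (s+458): 458 + j2687 → |·| = √(458²+2687²) = √7429733 ≈ 2725.8, ∠ = arctan(2687/458) ≈ 80.33°
pole (s+1000): 1000 + j2687 → |·| = √(1000²+2687²) = √8219969 ≈ 2867, ∠ = arctan(2687/1000) ≈ 69.59°
|T| = 500 · 7.5292e+06 / 2.1001e+10 ≈ 0.17926

0.179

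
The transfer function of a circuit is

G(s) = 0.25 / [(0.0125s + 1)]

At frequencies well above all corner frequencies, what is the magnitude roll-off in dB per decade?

Each pole contributes −20 dB/decade at high frequency; each zero contributes +20 dB/decade.
Net: 0 zero(s) − 1 pole(s) → -20 dB/decade.

-20 dB/decade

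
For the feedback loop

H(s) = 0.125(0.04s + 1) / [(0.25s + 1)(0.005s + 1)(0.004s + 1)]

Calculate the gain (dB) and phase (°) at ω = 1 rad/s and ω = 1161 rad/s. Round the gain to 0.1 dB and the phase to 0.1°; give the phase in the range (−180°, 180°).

At ω = 1 rad/s:
zero (1 + j1·0.04) = 1 + j0.04 → |·| ≈ 1.0008, ∠ ≈ 2.29°
pole (1 + j1·0.25) = 1 + j0.25 → |·| ≈ 1.0308, ∠ ≈ 14.04°
pole (1 + j1·0.005) = 1 + j0.005 → |·| ≈ 1, ∠ ≈ 0.29°
pole (1 + j1·0.004) = 1 + j0.004 → |·| ≈ 1, ∠ ≈ 0.23°
|H| = 0.125 · 1.0008 / (1.0308 · 1 · 1) ≈ 0.12136
Gain = 20 log₁₀(0.12136) ≈ -18.32 dB
∠H = (2.29°) − (14.04° + 0.29° + 0.23°) = -12.27°

At ω = 1161 rad/s:
zero (1 + j1161·0.04) = 1 + j46.44 → |·| ≈ 46.451, ∠ ≈ 88.77°
pole (1 + j1161·0.25) = 1 + j290.25 → |·| ≈ 290.25, ∠ ≈ 89.80°
pole (1 + j1161·0.005) = 1 + j5.805 → |·| ≈ 5.8905, ∠ ≈ 80.23°
pole (1 + j1161·0.004) = 1 + j4.644 → |·| ≈ 4.7504, ∠ ≈ 77.85°
|H| = 0.125 · 46.451 / (290.25 · 5.8905 · 4.7504) ≈ 0.00071491
Gain = 20 log₁₀(0.00071491) ≈ -62.91 dB
∠H = (88.77°) − (89.80° + 80.23° + 77.85°) = -159.11°

ω = 1: -18.3 dB, -12.3°; ω = 1161: -62.9 dB, -159.1°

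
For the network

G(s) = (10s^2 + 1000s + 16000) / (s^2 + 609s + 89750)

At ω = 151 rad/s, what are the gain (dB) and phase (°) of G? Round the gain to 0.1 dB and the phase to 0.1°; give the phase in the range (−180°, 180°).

Substitute s = j151:
Numerator: 10(j151)^2 + 1000(j151) + 16000 = -212010 + j151000
Denominator: (j151)^2 + 609(j151) + 89750 = 66949 + j91959
|N| = √(212010² + 151000²) ≈ 2.6029e+05, ∠N ≈ 144.54°
|D| = √(66949² + 91959²) ≈ 1.1375e+05, ∠D ≈ 53.94°
|G| = 2.6029e+05 / 1.1375e+05 ≈ 2.2883
Gain = 20 log₁₀(2.2883) ≈ 7.19 dB
∠G = 144.54° − 53.94° = 90.60°

7.2 dB, 90.6°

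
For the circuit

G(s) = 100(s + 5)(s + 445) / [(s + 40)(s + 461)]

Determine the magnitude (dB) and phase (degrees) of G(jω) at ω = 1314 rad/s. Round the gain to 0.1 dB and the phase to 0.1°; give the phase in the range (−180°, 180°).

40.0 dB, 2.1°

At s = jω = j1314:
zero (s+5): 5 + j1314 → |·| = √(5²+1314²) = √1726621 ≈ 1314, ∠ = arctan(1314/5) ≈ 89.78°
zero (s+445): 445 + j1314 → |·| = √(445²+1314²) = √1924621 ≈ 1387.3, ∠ = arctan(1314/445) ≈ 71.29°
pole (s+40): 40 + j1314 → |·| = √(40²+1314²) = √1728196 ≈ 1314.6, ∠ = arctan(1314/40) ≈ 88.26°
pole (s+461): 461 + j1314 → |·| = √(461²+1314²) = √1939117 ≈ 1392.5, ∠ = arctan(1314/461) ≈ 70.67°
|G| = 100 · 1.8229e+06 / 1.8306e+06 ≈ 99.579
Gain = 20 log₁₀(99.579) ≈ 39.96 dB
∠G = 161.07° − 158.93° = 2.14°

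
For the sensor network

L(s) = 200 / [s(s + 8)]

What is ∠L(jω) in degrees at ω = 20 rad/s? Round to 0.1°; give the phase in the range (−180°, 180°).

At s = jω = j20:
pole (s+8): 8 + j20 → |·| = √(8²+20²) = √464 ≈ 21.541, ∠ = arctan(20/8) ≈ 68.20°
pole at origin: |s| = 20, ∠ = 90.00° (in denominator)
∠L = 0.00° − 158.20° = -158.20°

-158.2°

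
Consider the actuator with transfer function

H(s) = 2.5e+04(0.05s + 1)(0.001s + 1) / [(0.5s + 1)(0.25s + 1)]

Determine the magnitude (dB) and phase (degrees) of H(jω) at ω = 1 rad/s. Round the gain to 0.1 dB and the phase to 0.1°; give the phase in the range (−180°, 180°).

At ω = 1 rad/s:
zero (1 + j1·0.05) = 1 + j0.05 → |·| ≈ 1.0012, ∠ ≈ 2.86°
zero (1 + j1·0.001) = 1 + j0.001 → |·| ≈ 1, ∠ ≈ 0.06°
pole (1 + j1·0.5) = 1 + j0.5 → |·| ≈ 1.118, ∠ ≈ 26.57°
pole (1 + j1·0.25) = 1 + j0.25 → |·| ≈ 1.0308, ∠ ≈ 14.04°
|H| = 2.5e+04 · 1.0012 · 1 / (1.118 · 1.0308) ≈ 21719
Gain = 20 log₁₀(21719) ≈ 86.74 dB
∠H = (2.86° + 0.06°) − (26.57° + 14.04°) = -37.69°

86.7 dB, -37.7°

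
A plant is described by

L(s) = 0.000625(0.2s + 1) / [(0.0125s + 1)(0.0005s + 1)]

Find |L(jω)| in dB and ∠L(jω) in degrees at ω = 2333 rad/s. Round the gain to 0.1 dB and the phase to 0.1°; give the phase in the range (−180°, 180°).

-43.7 dB, -47.6°

At ω = 2333 rad/s:
zero (1 + j2333·0.2) = 1 + j466.6 → |·| ≈ 466.6, ∠ ≈ 89.88°
pole (1 + j2333·0.0125) = 1 + j29.1625 → |·| ≈ 29.18, ∠ ≈ 88.04°
pole (1 + j2333·0.0005) = 1 + j1.1665 → |·| ≈ 1.5365, ∠ ≈ 49.39°
|L| = 0.000625 · 466.6 / (29.18 · 1.5365) ≈ 0.0065044
Gain = 20 log₁₀(0.0065044) ≈ -43.74 dB
∠L = (89.88°) − (88.04° + 49.39°) = -47.55°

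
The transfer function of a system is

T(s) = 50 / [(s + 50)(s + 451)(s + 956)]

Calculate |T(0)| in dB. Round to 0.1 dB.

-112.7 dB

T(0) = 50 / (50·451·956) ≈ 2.3193e-06
20 log₁₀(2.3193e-06) ≈ -112.69 dB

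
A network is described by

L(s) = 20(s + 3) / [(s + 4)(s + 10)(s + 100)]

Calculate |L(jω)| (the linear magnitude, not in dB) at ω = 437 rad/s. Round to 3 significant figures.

0.000102

At s = jω = j437:
zero (s+3): 3 + j437 → |·| = √(3²+437²) = √190978 ≈ 437.01, ∠ = arctan(437/3) ≈ 89.61°
pole (s+4): 4 + j437 → |·| = √(4²+437²) = √190985 ≈ 437.02, ∠ = arctan(437/4) ≈ 89.48°
pole (s+10): 10 + j437 → |·| = √(10²+437²) = √191069 ≈ 437.11, ∠ = arctan(437/10) ≈ 88.69°
pole (s+100): 100 + j437 → |·| = √(100²+437²) = √200969 ≈ 448.3, ∠ = arctan(437/100) ≈ 77.11°
|L| = 20 · 437.01 / 8.5637e+07 ≈ 0.00010206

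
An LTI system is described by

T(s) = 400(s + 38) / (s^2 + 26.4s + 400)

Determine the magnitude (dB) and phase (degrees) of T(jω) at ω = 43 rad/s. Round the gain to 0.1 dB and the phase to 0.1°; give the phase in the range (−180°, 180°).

At s = jω = j43:
zero (s+38): 38 + j43 → |·| = √(38²+43²) = √3293 ≈ 57.385, ∠ = arctan(43/38) ≈ 48.53°
quadratic: (j43)² + 26.4·j43 + 400 = -1449 + j1135.2 → |·| ≈ 1840.7, ∠ ≈ 141.92°
|T| = 400 · 57.385 / 1840.7 ≈ 12.47
Gain = 20 log₁₀(12.47) ≈ 21.92 dB
∠T = 48.53° − 141.92° = -93.39°

21.9 dB, -93.4°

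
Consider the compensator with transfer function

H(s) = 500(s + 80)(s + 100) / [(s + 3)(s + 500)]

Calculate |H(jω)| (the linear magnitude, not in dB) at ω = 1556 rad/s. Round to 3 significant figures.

478

At s = jω = j1556:
zero (s+80): 80 + j1556 → |·| = √(80²+1556²) = √2427536 ≈ 1558.1, ∠ = arctan(1556/80) ≈ 87.06°
zero (s+100): 100 + j1556 → |·| = √(100²+1556²) = √2431136 ≈ 1559.2, ∠ = arctan(1556/100) ≈ 86.32°
pole (s+3): 3 + j1556 → |·| = √(3²+1556²) = √2421145 ≈ 1556, ∠ = arctan(1556/3) ≈ 89.89°
pole (s+500): 500 + j1556 → |·| = √(500²+1556²) = √2671136 ≈ 1634.4, ∠ = arctan(1556/500) ≈ 72.19°
|H| = 500 · 2.4294e+06 / 2.5431e+06 ≈ 477.65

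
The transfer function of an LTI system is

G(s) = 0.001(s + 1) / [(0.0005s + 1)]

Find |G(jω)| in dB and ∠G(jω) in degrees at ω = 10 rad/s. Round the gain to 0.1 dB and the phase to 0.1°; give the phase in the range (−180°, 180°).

-40.0 dB, 84.0°

At ω = 10 rad/s:
zero (1 + j10·1) = 1 + j10 → |·| ≈ 10.05, ∠ ≈ 84.29°
pole (1 + j10·0.0005) = 1 + j0.005 → |·| ≈ 1, ∠ ≈ 0.29°
|G| = 0.001 · 10.05 / (1) ≈ 0.01005
Gain = 20 log₁₀(0.01005) ≈ -39.96 dB
∠G = (84.29°) − (0.29°) = 84.00°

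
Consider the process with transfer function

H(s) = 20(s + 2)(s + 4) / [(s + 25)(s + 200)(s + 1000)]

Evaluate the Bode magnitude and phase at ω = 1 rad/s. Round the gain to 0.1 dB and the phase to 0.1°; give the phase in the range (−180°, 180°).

At s = jω = j1:
zero (s+2): 2 + j1 → |·| = √(2²+1²) = √5 ≈ 2.2361, ∠ = arctan(1/2) ≈ 26.57°
zero (s+4): 4 + j1 → |·| = √(4²+1²) = √17 ≈ 4.1231, ∠ = arctan(1/4) ≈ 14.04°
pole (s+25): 25 + j1 → |·| = √(25²+1²) = √626 ≈ 25.02, ∠ = arctan(1/25) ≈ 2.29°
pole (s+200): 200 + j1 → |·| = √(200²+1²) = √40001 ≈ 200, ∠ = arctan(1/200) ≈ 0.29°
pole (s+1000): 1000 + j1 → |·| = √(1000²+1²) = √1000001 ≈ 1000, ∠ = arctan(1/1000) ≈ 0.06°
|H| = 20 · 9.2197 / 5.004e+06 ≈ 3.6849e-05
Gain = 20 log₁₀(3.6849e-05) ≈ -88.67 dB
∠H = 40.61° − 2.64° = 37.97°

-88.7 dB, 38.0°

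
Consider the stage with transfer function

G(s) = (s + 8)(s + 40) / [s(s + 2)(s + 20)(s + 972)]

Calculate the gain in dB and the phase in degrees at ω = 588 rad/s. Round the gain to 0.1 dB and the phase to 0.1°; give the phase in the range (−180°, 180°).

At s = jω = j588:
zero (s+8): 8 + j588 → |·| = √(8²+588²) = √345808 ≈ 588.05, ∠ = arctan(588/8) ≈ 89.22°
zero (s+40): 40 + j588 → |·| = √(40²+588²) = √347344 ≈ 589.36, ∠ = arctan(588/40) ≈ 86.11°
pole (s+2): 2 + j588 → |·| = √(2²+588²) = √345748 ≈ 588, ∠ = arctan(588/2) ≈ 89.81°
pole (s+20): 20 + j588 → |·| = √(20²+588²) = √346144 ≈ 588.34, ∠ = arctan(588/20) ≈ 88.05°
pole (s+972): 972 + j588 → |·| = √(972²+588²) = √1290528 ≈ 1136, ∠ = arctan(588/972) ≈ 31.17°
pole at origin: |s| = 588, ∠ = 90.00° (in denominator)
|G| = 1 · 3.4657e+05 / 2.3108e+11 ≈ 1.4998e-06
Gain = 20 log₁₀(1.4998e-06) ≈ -116.48 dB
∠G = 175.33° − 299.03° = -123.70°

-116.5 dB, -123.7°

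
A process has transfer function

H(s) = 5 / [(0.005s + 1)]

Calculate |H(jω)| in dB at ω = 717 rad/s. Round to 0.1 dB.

2.6 dB

At ω = 717 rad/s:
pole (1 + j717·0.005) = 1 + j3.585 → |·| ≈ 3.7219, ∠ ≈ 74.41°
|H| = 5 · 1 / (3.7219) ≈ 1.3434
Gain = 20 log₁₀(1.3434) ≈ 2.56 dB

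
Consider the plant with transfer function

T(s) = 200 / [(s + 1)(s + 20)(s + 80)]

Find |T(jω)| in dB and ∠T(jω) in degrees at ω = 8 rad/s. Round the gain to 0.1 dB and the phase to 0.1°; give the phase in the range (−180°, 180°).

-36.9 dB, -110.4°

At s = jω = j8:
pole (s+1): 1 + j8 → |·| = √(1²+8²) = √65 ≈ 8.0623, ∠ = arctan(8/1) ≈ 82.87°
pole (s+20): 20 + j8 → |·| = √(20²+8²) = √464 ≈ 21.541, ∠ = arctan(8/20) ≈ 21.80°
pole (s+80): 80 + j8 → |·| = √(80²+8²) = √6464 ≈ 80.399, ∠ = arctan(8/80) ≈ 5.71°
|T| = 200 / 13963 ≈ 0.014324
Gain = 20 log₁₀(0.014324) ≈ -36.88 dB
∠T = 0.00° − 110.38° = -110.38°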